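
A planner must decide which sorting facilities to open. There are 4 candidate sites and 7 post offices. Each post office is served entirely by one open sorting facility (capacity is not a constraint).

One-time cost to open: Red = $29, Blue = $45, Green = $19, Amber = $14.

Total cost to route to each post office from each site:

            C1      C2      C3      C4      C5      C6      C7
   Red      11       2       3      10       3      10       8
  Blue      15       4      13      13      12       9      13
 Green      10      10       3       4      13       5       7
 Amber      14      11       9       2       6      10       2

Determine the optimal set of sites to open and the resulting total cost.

Open Amber only; minimum total cost 68.

For any fixed open set, each post office goes to its cheapest open site; total = fixed + service.
{Amber}: C1→Amber 14, C2→Amber 11, C3→Amber 9, C4→Amber 2, C5→Amber 6, C6→Amber 10, C7→Amber 2. Service 54; fixed 14; total 68.
{Green}: service 52 + fixed 19 = 71
{Green, Amber}: service 38 + fixed 33 = 71
{Red, Blue, Green, Amber}: C1→Green 10, C2→Red 2, C3→Red 3, C4→Amber 2, C5→Red 3, C6→Green 5, C7→Amber 2. Service 27; fixed 107; total 134.
No other subset beats 68.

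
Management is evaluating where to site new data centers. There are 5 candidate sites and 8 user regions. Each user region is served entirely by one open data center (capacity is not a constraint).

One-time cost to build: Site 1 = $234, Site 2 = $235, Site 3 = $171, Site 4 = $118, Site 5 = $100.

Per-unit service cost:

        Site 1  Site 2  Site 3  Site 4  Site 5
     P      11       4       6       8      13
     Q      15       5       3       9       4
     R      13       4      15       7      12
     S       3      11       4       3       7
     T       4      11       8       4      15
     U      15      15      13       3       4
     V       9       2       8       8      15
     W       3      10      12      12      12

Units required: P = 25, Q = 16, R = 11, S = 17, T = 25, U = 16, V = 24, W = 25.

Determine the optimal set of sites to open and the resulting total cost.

Open Site 2 and Site 4; minimum total cost 1074.

For any fixed open set, each user region goes to its cheapest open site; total = fixed + service.
{Site 2, Site 4}: P→Site 2 4·25=100, Q→Site 2 5·16=80, R→Site 2 4·11=44, S→Site 4 3·17=51, T→Site 4 4·25=100, U→Site 4 3·16=48, V→Site 2 2·24=48, W→Site 2 10·25=250. Service 721; fixed 353; total 1074.
{Site 1, Site 2, Site 5}: service 546 + fixed 569 = 1115
{Site 1, Site 2, Site 4}: service 546 + fixed 587 = 1133
{Site 1, Site 2, Site 3, Site 4, Site 5}: P→Site 2 4·25=100, Q→Site 3 3·16=48, R→Site 2 4·11=44, S→Site 1 3·17=51, T→Site 1 4·25=100, U→Site 4 3·16=48, V→Site 2 2·24=48, W→Site 1 3·25=75. Service 514; fixed 858; total 1372.
No other subset beats 1074.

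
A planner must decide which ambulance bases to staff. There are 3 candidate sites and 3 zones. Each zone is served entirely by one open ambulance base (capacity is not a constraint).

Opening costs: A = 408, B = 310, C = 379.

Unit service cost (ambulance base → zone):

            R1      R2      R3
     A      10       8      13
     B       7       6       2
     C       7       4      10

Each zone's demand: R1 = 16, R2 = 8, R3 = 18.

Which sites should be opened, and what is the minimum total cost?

Open B only; minimum total cost 506.

For any fixed open set, each zone goes to its cheapest open site; total = fixed + service.
{B}: R1→B 7·16=112, R2→B 6·8=48, R3→B 2·18=36. Service 196; fixed 310; total 506.
{C}: R1→C 7·16=112, R2→C 4·8=32, R3→C 10·18=180. Service 324; fixed 379; total 703.
{A}: R1→A 10·16=160, R2→A 8·8=64, R3→A 13·18=234. Service 458; fixed 408; total 866.
{A, B, C}: R1→B 7·16=112, R2→C 4·8=32, R3→B 2·18=36. Service 180; fixed 1097; total 1277.
(All 7 nonempty subsets were checked; B only is lowest.)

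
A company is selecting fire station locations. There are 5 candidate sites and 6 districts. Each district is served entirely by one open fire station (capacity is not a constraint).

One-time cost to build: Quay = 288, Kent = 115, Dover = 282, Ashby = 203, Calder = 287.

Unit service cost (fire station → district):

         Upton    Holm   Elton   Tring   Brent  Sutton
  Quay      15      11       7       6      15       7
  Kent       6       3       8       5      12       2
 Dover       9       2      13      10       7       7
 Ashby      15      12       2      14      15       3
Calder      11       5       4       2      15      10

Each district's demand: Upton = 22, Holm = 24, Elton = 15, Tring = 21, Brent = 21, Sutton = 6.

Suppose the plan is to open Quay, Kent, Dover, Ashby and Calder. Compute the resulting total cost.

Total cost: 1586

Each district is assigned to its cheapest site among the open ones.
{Quay, Kent, Dover, Ashby, Calder}: Upton→Kent 6·22=132, Holm→Dover 2·24=48, Elton→Ashby 2·15=30, Tring→Calder 2·21=42, Brent→Dover 7·21=147, Sutton→Kent 2·6=12. Service 411; fixed 1175; total 1586.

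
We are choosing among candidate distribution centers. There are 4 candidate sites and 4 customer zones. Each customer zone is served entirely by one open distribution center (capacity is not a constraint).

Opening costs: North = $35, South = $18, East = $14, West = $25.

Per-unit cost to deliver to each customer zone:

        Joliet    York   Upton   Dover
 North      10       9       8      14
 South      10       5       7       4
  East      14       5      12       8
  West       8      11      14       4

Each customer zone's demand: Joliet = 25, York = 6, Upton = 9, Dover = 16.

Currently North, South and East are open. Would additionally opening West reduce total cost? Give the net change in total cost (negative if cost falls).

Yes — net change −25 (cost falls by 25).

Current service cost with {North, South, East}: 407.
Adding West: each customer zone re-picks its cheapest; new service cost 357, saving 50.
Extra fixed cost: 25. Net change = 25 − 50 = -25.
(Totals: 474 → 449.)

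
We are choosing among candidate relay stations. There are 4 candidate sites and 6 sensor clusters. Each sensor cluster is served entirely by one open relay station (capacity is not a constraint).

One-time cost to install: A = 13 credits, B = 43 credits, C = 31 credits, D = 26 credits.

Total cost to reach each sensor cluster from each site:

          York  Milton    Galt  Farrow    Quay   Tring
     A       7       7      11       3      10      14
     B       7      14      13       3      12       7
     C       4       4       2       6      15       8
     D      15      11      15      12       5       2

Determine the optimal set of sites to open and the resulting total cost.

For any fixed open set, each sensor cluster goes to its cheapest open site; total = fixed + service.
{A}: York→A 7, Milton→A 7, Galt→A 11, Farrow→A 3, Quay→A 10, Tring→A 14. Service 52; fixed 13; total 65.
{C}: York→C 4, Milton→C 4, Galt→C 2, Farrow→C 6, Quay→C 15, Tring→C 8. Service 39; fixed 31; total 70.
{A, D}: York→A 7, Milton→A 7, Galt→A 11, Farrow→A 3, Quay→D 5, Tring→D 2. Service 35; fixed 39; total 74.
{A, B, C, D}: service 20 + fixed 113 = 133
No other subset beats 65.

Open A only; minimum total cost 65.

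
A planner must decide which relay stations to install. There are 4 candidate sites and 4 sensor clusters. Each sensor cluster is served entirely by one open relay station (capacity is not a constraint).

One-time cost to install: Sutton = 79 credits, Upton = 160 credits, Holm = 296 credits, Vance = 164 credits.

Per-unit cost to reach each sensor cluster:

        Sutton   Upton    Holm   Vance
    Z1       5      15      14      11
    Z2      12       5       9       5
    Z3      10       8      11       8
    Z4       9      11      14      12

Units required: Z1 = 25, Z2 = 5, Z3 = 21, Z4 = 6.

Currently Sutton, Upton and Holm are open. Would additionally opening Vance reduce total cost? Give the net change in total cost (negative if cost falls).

No — net change +164 (cost rises by 164).

Current service cost with {Sutton, Upton, Holm}: 372.
Adding Vance: each sensor cluster re-picks its cheapest; new service cost 372, saving 0.
Extra fixed cost: 164. Net change = 164 − 0 = 164.
(Totals: 907 → 1071.)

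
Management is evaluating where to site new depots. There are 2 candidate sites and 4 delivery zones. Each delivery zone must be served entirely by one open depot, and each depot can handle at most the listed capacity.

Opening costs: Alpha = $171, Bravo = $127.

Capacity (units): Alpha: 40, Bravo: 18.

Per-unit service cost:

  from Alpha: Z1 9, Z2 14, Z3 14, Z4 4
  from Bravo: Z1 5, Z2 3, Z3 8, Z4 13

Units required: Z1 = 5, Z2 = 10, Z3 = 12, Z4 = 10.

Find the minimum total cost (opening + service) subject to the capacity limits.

Minimum total cost: 561

Open {Alpha, Bravo}: Z1→Bravo 5·5=25, Z2→Bravo 3·10=30, Z3→Alpha 14·12=168, Z4→Alpha 4·10=40.
Loads: Alpha carries 22/40, Bravo carries 15/18. Service 263; fixed 298; total 561.
Next best feasible plan costs 564.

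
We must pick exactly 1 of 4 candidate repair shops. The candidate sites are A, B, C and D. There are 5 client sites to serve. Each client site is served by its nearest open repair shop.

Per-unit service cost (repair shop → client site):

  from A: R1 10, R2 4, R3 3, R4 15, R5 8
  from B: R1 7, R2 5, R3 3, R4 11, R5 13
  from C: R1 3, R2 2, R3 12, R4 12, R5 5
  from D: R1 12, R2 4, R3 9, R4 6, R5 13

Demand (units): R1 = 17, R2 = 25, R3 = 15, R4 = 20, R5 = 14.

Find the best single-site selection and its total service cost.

Choose C only; total service cost 591.

With exactly 1 open, each client site uses its cheapest among the chosen.
{C}: R1→C 3·17=51, R2→C 2·25=50, R3→C 12·15=180, R4→C 12·20=240, R5→C 5·14=70. Service cost 591.
{B}: service cost 691
{A}: service cost 727
Among all 4 size-1 choices, {C} is lowest.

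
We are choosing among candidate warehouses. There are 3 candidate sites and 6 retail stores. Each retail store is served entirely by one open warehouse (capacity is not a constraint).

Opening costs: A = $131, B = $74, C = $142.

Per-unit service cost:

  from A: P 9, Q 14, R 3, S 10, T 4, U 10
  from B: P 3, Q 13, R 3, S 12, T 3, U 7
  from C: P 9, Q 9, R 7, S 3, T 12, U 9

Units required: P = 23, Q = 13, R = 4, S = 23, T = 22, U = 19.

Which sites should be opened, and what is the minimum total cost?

For any fixed open set, each retail store goes to its cheapest open site; total = fixed + service.
{B, C}: P→B 3·23=69, Q→C 9·13=117, R→B 3·4=12, S→C 3·23=69, T→B 3·22=66, U→B 7·19=133. Service 466; fixed 216; total 682.
{B}: service 725 + fixed 74 = 799
{A, B, C}: P→B 3·23=69, Q→C 9·13=117, R→A 3·4=12, S→C 3·23=69, T→B 3·22=66, U→B 7·19=133. Service 466; fixed 347; total 813.
(All 7 nonempty subsets were checked; B and C is lowest.)

Open B and C; minimum total cost 682.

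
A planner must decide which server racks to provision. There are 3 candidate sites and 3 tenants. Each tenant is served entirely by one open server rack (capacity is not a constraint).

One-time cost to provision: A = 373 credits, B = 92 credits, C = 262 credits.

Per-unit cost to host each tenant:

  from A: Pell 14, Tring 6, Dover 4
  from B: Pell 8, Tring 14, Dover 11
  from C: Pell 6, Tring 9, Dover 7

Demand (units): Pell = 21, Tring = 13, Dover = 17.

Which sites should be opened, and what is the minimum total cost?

Open C only; minimum total cost 624.

For any fixed open set, each tenant goes to its cheapest open site; total = fixed + service.
{C}: Pell→C 6·21=126, Tring→C 9·13=117, Dover→C 7·17=119. Service 362; fixed 262; total 624.
{B}: service 537 + fixed 92 = 629
{B, C}: Pell→C 6·21=126, Tring→C 9·13=117, Dover→C 7·17=119. Service 362; fixed 354; total 716.
{A, B, C}: service 272 + fixed 727 = 999
(All 7 nonempty subsets were checked; C only is lowest.)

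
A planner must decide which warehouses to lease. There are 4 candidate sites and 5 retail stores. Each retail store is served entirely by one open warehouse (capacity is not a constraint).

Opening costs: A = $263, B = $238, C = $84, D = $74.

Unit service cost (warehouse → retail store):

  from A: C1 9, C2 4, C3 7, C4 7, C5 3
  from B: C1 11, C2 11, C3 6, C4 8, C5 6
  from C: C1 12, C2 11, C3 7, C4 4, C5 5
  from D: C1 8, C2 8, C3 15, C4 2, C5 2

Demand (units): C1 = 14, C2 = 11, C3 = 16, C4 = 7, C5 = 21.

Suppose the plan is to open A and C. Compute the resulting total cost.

Each retail store is assigned to its cheapest site among the open ones.
{A, C}: C1→A 9·14=126, C2→A 4·11=44, C3→A 7·16=112, C4→C 4·7=28, C5→A 3·21=63. Service 373; fixed 347; total 720.

Total cost: 720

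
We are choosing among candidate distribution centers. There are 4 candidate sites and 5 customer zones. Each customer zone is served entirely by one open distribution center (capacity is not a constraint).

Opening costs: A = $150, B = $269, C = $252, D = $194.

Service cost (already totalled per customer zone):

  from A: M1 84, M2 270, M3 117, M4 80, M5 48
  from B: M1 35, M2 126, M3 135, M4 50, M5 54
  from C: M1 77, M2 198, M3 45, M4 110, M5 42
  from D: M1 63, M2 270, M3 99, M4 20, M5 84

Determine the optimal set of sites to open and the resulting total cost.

Open B only; minimum total cost 669.

For any fixed open set, each customer zone goes to its cheapest open site; total = fixed + service.
{B}: M1→B 35, M2→B 126, M3→B 135, M4→B 50, M5→B 54. Service 400; fixed 269; total 669.
{C}: M1→C 77, M2→C 198, M3→C 45, M4→C 110, M5→C 42. Service 472; fixed 252; total 724.
{D}: service 536 + fixed 194 = 730
{A, B, C, D}: service 268 + fixed 865 = 1133
No other subset beats 669.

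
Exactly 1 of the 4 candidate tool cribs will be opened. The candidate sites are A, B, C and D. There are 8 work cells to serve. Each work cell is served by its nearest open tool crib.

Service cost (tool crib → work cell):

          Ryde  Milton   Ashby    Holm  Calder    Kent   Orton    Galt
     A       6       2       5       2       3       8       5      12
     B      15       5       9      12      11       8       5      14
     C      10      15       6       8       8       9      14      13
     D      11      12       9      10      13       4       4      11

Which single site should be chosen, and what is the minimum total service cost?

With exactly 1 open, each work cell uses its cheapest among the chosen.
{A}: Ryde→A 6, Milton→A 2, Ashby→A 5, Holm→A 2, Calder→A 3, Kent→A 8, Orton→A 5, Galt→A 12. Service cost 43.
{D}: service cost 74
{B}: service cost 79
Among all 4 size-1 choices, {A} is lowest.

Choose A only; total service cost 43.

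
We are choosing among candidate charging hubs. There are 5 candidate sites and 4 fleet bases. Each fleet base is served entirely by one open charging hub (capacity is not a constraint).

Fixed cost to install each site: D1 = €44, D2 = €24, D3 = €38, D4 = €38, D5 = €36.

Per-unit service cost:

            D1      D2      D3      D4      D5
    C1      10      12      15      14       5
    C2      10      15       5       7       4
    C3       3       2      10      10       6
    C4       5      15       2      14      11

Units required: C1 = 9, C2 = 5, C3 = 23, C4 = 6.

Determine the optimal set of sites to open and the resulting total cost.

Open D2, D3 and D5; minimum total cost 221.

For any fixed open set, each fleet base goes to its cheapest open site; total = fixed + service.
{D2, D3, D5}: C1→D5 5·9=45, C2→D5 4·5=20, C3→D2 2·23=46, C4→D3 2·6=12. Service 123; fixed 98; total 221.
{D2, D5}: service 177 + fixed 60 = 237
{D1, D5}: service 164 + fixed 80 = 244
{D1, D2, D3, D4, D5}: service 123 + fixed 180 = 303
No other subset beats 221.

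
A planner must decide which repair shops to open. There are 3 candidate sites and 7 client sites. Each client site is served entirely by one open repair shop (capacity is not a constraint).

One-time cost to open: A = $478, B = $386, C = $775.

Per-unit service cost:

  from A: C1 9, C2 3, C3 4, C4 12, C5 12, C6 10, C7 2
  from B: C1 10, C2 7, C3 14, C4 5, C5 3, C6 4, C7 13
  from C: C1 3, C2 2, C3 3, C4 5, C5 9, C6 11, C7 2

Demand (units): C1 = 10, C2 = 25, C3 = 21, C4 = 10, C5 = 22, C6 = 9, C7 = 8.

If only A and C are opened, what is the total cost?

Each client site is assigned to its cheapest site among the open ones.
{A, C}: C1→C 3·10=30, C2→C 2·25=50, C3→C 3·21=63, C4→C 5·10=50, C5→C 9·22=198, C6→A 10·9=90, C7→A 2·8=16. Service 497; fixed 1253; total 1750.

Total cost: 1750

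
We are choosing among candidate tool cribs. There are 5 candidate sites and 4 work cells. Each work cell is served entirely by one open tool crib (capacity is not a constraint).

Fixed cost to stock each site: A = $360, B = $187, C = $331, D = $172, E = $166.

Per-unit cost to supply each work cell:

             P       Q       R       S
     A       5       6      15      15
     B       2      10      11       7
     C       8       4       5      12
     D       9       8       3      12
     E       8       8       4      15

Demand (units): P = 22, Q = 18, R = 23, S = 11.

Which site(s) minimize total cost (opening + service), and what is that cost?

For any fixed open set, each work cell goes to its cheapest open site; total = fixed + service.
{B, D}: P→B 2·22=44, Q→D 8·18=144, R→D 3·23=69, S→B 7·11=77. Service 334; fixed 359; total 693.
{B, E}: service 357 + fixed 353 = 710
{D}: service 543 + fixed 172 = 715
{A, B, C, D, E}: P→B 2·22=44, Q→C 4·18=72, R→D 3·23=69, S→B 7·11=77. Service 262; fixed 1216; total 1478.
No other subset beats 693.

Open B and D; minimum total cost 693.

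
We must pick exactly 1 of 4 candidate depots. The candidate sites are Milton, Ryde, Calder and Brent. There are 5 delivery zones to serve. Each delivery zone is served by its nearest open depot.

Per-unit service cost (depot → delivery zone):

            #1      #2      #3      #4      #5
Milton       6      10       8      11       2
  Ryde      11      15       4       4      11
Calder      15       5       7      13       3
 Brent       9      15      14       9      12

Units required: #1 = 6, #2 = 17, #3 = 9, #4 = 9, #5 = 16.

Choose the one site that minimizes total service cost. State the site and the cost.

With exactly 1 open, each delivery zone uses its cheapest among the chosen.
{Calder}: #1→Calder 15·6=90, #2→Calder 5·17=85, #3→Calder 7·9=63, #4→Calder 13·9=117, #5→Calder 3·16=48. Service cost 403.
{Milton}: service cost 409
{Ryde}: service cost 569
Among all 4 size-1 choices, {Calder} is lowest.

Choose Calder only; total service cost 403.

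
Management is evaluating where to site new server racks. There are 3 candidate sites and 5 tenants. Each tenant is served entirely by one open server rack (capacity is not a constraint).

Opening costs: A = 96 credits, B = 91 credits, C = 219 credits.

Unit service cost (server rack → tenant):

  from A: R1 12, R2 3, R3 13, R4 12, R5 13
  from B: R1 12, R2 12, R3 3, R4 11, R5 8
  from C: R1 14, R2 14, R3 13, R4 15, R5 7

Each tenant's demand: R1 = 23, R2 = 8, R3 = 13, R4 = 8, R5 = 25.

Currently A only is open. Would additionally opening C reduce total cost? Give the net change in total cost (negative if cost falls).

Current service cost with {A}: 890.
Adding C: each tenant re-picks its cheapest; new service cost 740, saving 150.
Extra fixed cost: 219. Net change = 219 − 150 = 69.
(Totals: 986 → 1055.)

No — net change +69 (cost rises by 69).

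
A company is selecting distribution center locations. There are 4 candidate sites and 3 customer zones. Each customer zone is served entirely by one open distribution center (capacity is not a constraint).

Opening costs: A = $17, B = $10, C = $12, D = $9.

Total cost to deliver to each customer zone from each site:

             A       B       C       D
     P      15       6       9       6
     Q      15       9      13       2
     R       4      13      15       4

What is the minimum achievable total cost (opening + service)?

Minimum total cost: 21

For any fixed open set, each customer zone goes to its cheapest open site; total = fixed + service.
{D}: P→D 6, Q→D 2, R→D 4. Service 12; fixed 9; total 21.
{B, D}: P→B 6, Q→D 2, R→D 4. Service 12; fixed 19; total 31.
{C, D}: service 12 + fixed 21 = 33
{A, B, C, D}: service 12 + fixed 48 = 60
No other subset beats 21.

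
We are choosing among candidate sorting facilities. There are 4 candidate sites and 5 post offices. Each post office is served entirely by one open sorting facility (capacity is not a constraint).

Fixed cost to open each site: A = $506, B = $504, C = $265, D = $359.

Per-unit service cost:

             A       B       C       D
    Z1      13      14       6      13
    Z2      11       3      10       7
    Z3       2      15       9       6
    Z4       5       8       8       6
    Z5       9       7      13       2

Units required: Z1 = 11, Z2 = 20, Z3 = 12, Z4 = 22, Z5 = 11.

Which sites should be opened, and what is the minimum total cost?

For any fixed open set, each post office goes to its cheapest open site; total = fixed + service.
{D}: Z1→D 13·11=143, Z2→D 7·20=140, Z3→D 6·12=72, Z4→D 6·22=132, Z5→D 2·11=22. Service 509; fixed 359; total 868.
{C}: Z1→C 6·11=66, Z2→C 10·20=200, Z3→C 9·12=108, Z4→C 8·22=176, Z5→C 13·11=143. Service 693; fixed 265; total 958.
{C, D}: Z1→C 6·11=66, Z2→D 7·20=140, Z3→D 6·12=72, Z4→D 6·22=132, Z5→D 2·11=22. Service 432; fixed 624; total 1056.
{A, B, C, D}: service 282 + fixed 1634 = 1916
(All 15 nonempty subsets were checked; D only is lowest.)

Open D only; minimum total cost 868.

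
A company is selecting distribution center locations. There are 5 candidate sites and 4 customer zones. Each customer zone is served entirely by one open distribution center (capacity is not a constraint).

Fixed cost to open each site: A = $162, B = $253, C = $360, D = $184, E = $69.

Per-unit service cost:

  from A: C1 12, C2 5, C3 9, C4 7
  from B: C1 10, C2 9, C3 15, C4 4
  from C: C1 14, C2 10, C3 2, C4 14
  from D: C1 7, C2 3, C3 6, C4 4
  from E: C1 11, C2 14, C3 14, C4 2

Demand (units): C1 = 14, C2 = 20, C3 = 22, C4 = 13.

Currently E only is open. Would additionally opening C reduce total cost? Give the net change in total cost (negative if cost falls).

No — net change +16 (cost rises by 16).

Current service cost with {E}: 768.
Adding C: each customer zone re-picks its cheapest; new service cost 424, saving 344.
Extra fixed cost: 360. Net change = 360 − 344 = 16.
(Totals: 837 → 853.)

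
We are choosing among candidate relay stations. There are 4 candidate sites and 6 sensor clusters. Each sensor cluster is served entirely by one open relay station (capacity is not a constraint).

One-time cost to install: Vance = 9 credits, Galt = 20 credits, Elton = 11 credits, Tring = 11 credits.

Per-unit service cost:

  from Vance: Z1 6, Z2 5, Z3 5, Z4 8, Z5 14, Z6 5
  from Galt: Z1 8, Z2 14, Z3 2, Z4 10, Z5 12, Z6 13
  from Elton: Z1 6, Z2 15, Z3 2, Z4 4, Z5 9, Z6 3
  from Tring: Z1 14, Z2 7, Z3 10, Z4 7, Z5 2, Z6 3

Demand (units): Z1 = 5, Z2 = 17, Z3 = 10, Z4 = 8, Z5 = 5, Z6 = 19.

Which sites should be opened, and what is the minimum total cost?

Open Vance, Elton and Tring; minimum total cost 265.

For any fixed open set, each sensor cluster goes to its cheapest open site; total = fixed + service.
{Vance, Elton, Tring}: Z1→Vance 6·5=30, Z2→Vance 5·17=85, Z3→Elton 2·10=20, Z4→Elton 4·8=32, Z5→Tring 2·5=10, Z6→Elton 3·19=57. Service 234; fixed 31; total 265.
{Vance, Galt, Elton, Tring}: service 234 + fixed 51 = 285
{Vance, Elton}: service 269 + fixed 20 = 289
{Vance}: service 394 + fixed 9 = 403
No other subset beats 265.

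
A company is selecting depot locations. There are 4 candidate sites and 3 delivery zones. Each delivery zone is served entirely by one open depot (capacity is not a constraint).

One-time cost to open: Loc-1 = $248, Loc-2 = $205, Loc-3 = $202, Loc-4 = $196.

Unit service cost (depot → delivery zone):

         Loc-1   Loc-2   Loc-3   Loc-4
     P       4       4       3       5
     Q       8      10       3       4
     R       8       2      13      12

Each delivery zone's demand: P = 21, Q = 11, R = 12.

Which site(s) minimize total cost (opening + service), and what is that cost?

For any fixed open set, each delivery zone goes to its cheapest open site; total = fixed + service.
{Loc-2}: P→Loc-2 4·21=84, Q→Loc-2 10·11=110, R→Loc-2 2·12=24. Service 218; fixed 205; total 423.
{Loc-3}: service 252 + fixed 202 = 454
{Loc-4}: service 293 + fixed 196 = 489
{Loc-1, Loc-2, Loc-3, Loc-4}: P→Loc-3 3·21=63, Q→Loc-3 3·11=33, R→Loc-2 2·12=24. Service 120; fixed 851; total 971.
No other subset beats 423.

Open Loc-2 only; minimum total cost 423.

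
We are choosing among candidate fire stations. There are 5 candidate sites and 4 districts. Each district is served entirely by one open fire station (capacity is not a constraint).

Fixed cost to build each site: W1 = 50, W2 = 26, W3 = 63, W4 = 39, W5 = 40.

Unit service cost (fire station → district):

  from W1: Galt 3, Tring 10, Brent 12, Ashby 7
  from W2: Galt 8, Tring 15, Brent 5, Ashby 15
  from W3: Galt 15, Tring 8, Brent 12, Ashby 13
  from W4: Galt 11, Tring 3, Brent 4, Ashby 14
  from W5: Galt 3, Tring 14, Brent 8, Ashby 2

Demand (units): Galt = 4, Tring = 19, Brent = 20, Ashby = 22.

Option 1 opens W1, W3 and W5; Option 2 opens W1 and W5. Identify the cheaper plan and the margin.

Option 1: {W1, W3, W5}: Galt→W1 3·4=12, Tring→W3 8·19=152, Brent→W5 8·20=160, Ashby→W5 2·22=44. Service 368; fixed 153; total 521.
Option 2: {W1, W5}: Galt→W1 3·4=12, Tring→W1 10·19=190, Brent→W5 8·20=160, Ashby→W5 2·22=44. Service 406; fixed 90; total 496.
Difference: |521 − 496| = 25.

Option 2 is cheaper by 25.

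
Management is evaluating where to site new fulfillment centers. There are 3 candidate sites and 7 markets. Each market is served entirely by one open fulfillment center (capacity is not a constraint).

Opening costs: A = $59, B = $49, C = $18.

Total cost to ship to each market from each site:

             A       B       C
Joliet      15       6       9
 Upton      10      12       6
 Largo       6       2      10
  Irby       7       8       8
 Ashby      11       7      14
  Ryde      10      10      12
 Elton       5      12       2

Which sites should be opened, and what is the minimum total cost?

For any fixed open set, each market goes to its cheapest open site; total = fixed + service.
{C}: Joliet→C 9, Upton→C 6, Largo→C 10, Irby→C 8, Ashby→C 14, Ryde→C 12, Elton→C 2. Service 61; fixed 18; total 79.
{B}: Joliet→B 6, Upton→B 12, Largo→B 2, Irby→B 8, Ashby→B 7, Ryde→B 10, Elton→B 12. Service 57; fixed 49; total 106.
{B, C}: Joliet→B 6, Upton→C 6, Largo→B 2, Irby→B 8, Ashby→B 7, Ryde→B 10, Elton→C 2. Service 41; fixed 67; total 108.
{A, B, C}: Joliet→B 6, Upton→C 6, Largo→B 2, Irby→A 7, Ashby→B 7, Ryde→A 10, Elton→C 2. Service 40; fixed 126; total 166.
(All 7 nonempty subsets were checked; C only is lowest.)

Open C only; minimum total cost 79.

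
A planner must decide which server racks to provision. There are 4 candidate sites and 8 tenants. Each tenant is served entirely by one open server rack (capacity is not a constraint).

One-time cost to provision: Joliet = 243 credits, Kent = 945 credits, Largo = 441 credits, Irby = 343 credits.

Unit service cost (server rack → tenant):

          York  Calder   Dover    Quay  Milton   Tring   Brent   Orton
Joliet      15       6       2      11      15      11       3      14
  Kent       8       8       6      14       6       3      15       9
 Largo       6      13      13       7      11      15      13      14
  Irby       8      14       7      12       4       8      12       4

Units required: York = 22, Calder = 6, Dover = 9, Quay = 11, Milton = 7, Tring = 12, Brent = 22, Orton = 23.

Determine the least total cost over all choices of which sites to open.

For any fixed open set, each tenant goes to its cheapest open site; total = fixed + service.
{Joliet, Irby}: York→Irby 8·22=176, Calder→Joliet 6·6=36, Dover→Joliet 2·9=18, Quay→Joliet 11·11=121, Milton→Irby 4·7=28, Tring→Irby 8·12=96, Brent→Joliet 3·22=66, Orton→Irby 4·23=92. Service 633; fixed 586; total 1219.
{Irby}: service 935 + fixed 343 = 1278
{Joliet}: service 1130 + fixed 243 = 1373
{Joliet, Kent, Largo, Irby}: service 485 + fixed 1972 = 2457
No other subset beats 1219.

Minimum total cost: 1219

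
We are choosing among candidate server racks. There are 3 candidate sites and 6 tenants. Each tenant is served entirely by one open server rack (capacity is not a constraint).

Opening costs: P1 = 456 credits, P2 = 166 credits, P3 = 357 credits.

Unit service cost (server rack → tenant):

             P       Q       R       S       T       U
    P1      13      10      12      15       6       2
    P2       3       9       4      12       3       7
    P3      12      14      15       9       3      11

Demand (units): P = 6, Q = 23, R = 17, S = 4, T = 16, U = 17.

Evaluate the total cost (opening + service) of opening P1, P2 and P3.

Total cost: 1390

Each tenant is assigned to its cheapest site among the open ones.
{P1, P2, P3}: P→P2 3·6=18, Q→P2 9·23=207, R→P2 4·17=68, S→P3 9·4=36, T→P2 3·16=48, U→P1 2·17=34. Service 411; fixed 979; total 1390.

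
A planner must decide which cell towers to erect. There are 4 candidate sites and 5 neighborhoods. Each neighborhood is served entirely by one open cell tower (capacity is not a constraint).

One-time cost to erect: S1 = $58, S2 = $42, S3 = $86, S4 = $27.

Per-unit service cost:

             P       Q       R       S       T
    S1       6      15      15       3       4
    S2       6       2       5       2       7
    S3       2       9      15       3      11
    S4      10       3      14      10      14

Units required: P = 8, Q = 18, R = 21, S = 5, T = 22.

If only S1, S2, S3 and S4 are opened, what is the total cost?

Each neighborhood is assigned to its cheapest site among the open ones.
{S1, S2, S3, S4}: P→S3 2·8=16, Q→S2 2·18=36, R→S2 5·21=105, S→S2 2·5=10, T→S1 4·22=88. Service 255; fixed 213; total 468.

Total cost: 468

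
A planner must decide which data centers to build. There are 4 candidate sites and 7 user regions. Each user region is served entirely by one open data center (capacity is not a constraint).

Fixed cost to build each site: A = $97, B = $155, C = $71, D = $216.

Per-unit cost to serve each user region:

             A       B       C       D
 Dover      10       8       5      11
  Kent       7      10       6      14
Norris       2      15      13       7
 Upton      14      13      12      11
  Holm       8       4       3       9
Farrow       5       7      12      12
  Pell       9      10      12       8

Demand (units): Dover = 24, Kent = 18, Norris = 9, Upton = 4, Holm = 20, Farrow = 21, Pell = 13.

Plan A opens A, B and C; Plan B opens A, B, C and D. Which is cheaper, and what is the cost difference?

Plan A: {A, B, C}: Dover→C 5·24=120, Kent→C 6·18=108, Norris→A 2·9=18, Upton→C 12·4=48, Holm→C 3·20=60, Farrow→A 5·21=105, Pell→A 9·13=117. Service 576; fixed 323; total 899.
Plan B: {A, B, C, D}: Dover→C 5·24=120, Kent→C 6·18=108, Norris→A 2·9=18, Upton→D 11·4=44, Holm→C 3·20=60, Farrow→A 5·21=105, Pell→D 8·13=104. Service 559; fixed 539; total 1098.
Difference: |899 − 1098| = 199.

Plan A is cheaper by 199.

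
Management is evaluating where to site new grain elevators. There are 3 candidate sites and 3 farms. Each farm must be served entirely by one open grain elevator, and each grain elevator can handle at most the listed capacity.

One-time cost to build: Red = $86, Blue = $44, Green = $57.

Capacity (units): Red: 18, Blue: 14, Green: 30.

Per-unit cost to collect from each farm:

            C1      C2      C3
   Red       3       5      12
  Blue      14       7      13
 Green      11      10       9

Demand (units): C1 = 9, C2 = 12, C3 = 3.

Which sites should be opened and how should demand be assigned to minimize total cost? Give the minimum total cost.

Open {Red, Blue}: C1→Red 3·9=27, C2→Blue 7·12=84, C3→Red 12·3=36.
Loads: Red carries 12/18, Blue carries 12/14. Service 147; fixed 130; total 277.
Next best feasible plan costs 303.

Minimum total cost: 277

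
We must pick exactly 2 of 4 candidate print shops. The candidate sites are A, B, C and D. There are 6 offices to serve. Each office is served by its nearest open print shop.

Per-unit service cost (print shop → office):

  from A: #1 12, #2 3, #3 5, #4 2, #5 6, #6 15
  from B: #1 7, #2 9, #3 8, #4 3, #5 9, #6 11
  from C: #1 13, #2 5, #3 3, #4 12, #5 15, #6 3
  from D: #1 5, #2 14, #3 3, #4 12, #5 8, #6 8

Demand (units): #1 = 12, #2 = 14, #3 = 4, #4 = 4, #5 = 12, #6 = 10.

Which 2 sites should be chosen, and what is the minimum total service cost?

With exactly 2 open, each office uses its cheapest among the chosen.
{A, D}: #1→D 5·12=60, #2→A 3·14=42, #3→D 3·4=12, #4→A 2·4=8, #5→A 6·12=72, #6→D 8·10=80. Service cost 274.
{A, C}: service cost 308
{B, C}: service cost 316
Among all 6 size-2 choices, {A, D} is lowest.

Choose A and D; total service cost 274.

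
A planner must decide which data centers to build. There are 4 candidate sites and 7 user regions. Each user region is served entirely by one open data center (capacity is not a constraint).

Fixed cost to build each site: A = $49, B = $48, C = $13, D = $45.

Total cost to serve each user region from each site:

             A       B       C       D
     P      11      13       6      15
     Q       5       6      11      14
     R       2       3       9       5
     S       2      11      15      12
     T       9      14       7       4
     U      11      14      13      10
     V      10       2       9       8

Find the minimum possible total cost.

For any fixed open set, each user region goes to its cheapest open site; total = fixed + service.
{C}: P→C 6, Q→C 11, R→C 9, S→C 15, T→C 7, U→C 13, V→C 9. Service 70; fixed 13; total 83.
{A}: P→A 11, Q→A 5, R→A 2, S→A 2, T→A 9, U→A 11, V→A 10. Service 50; fixed 49; total 99.
{A, C}: service 42 + fixed 62 = 104
{A, B, C, D}: service 31 + fixed 155 = 186
No other subset beats 83.

Minimum total cost: 83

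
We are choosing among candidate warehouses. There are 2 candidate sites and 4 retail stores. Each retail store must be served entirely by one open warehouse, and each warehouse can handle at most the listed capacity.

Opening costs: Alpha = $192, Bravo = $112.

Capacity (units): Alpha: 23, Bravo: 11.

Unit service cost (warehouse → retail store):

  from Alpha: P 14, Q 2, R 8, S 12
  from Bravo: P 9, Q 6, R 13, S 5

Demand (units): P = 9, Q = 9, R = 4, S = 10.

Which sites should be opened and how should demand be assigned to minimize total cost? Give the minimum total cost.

Minimum total cost: 530

Open {Alpha, Bravo}: P→Alpha 14·9=126, Q→Alpha 2·9=18, R→Alpha 8·4=32, S→Bravo 5·10=50.
Loads: Alpha carries 22/23, Bravo carries 10/11. Service 226; fixed 304; total 530.
Next best feasible plan costs 555.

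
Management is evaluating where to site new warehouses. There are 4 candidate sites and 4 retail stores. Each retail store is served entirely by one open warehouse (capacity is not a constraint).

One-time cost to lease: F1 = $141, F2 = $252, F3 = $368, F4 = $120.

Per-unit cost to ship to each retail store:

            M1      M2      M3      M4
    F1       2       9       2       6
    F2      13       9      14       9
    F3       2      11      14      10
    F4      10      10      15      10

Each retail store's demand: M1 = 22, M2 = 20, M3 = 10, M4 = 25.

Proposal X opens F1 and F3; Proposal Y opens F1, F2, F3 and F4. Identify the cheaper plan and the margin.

Proposal X is cheaper by 372.

Proposal X: {F1, F3}: M1→F1 2·22=44, M2→F1 9·20=180, M3→F1 2·10=20, M4→F1 6·25=150. Service 394; fixed 509; total 903.
Proposal Y: {F1, F2, F3, F4}: M1→F1 2·22=44, M2→F1 9·20=180, M3→F1 2·10=20, M4→F1 6·25=150. Service 394; fixed 881; total 1275.
Difference: |903 − 1275| = 372.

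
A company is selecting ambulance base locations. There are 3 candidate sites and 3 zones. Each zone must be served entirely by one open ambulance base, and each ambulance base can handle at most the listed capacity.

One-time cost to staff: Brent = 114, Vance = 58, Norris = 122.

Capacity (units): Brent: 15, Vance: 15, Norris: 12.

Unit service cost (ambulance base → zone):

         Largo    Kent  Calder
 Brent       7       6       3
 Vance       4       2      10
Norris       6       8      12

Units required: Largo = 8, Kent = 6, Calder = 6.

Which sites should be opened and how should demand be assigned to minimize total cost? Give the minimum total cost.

Open {Brent, Vance}: Largo→Vance 4·8=32, Kent→Vance 2·6=12, Calder→Brent 3·6=18.
Loads: Brent carries 6/15, Vance carries 14/15. Service 62; fixed 172; total 234.
Next best feasible plan costs 258.

Minimum total cost: 234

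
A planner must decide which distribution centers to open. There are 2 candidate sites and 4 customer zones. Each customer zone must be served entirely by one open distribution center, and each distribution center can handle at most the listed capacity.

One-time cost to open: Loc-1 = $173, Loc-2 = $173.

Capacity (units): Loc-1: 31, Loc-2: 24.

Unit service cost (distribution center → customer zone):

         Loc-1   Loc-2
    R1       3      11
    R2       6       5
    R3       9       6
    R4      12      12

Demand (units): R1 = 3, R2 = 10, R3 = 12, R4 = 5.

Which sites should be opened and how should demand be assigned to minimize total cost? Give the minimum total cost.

Minimum total cost: 410

Open {Loc-1}: R1→Loc-1 3·3=9, R2→Loc-1 6·10=60, R3→Loc-1 9·12=108, R4→Loc-1 12·5=60.
Loads: Loc-1 carries 30/31. Service 237; fixed 173; total 410.
Next best feasible plan costs 537.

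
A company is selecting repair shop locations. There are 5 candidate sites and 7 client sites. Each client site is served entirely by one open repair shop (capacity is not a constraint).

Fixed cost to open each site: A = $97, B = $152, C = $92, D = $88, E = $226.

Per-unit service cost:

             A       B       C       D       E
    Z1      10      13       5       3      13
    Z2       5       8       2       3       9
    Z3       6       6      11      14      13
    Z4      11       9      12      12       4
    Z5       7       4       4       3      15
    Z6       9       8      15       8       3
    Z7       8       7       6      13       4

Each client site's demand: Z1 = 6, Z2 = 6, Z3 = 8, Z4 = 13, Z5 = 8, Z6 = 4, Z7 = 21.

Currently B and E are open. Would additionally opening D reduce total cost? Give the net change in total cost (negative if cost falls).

Yes — net change −10 (cost falls by 10).

Current service cost with {B, E}: 354.
Adding D: each client site re-picks its cheapest; new service cost 256, saving 98.
Extra fixed cost: 88. Net change = 88 − 98 = -10.
(Totals: 732 → 722.)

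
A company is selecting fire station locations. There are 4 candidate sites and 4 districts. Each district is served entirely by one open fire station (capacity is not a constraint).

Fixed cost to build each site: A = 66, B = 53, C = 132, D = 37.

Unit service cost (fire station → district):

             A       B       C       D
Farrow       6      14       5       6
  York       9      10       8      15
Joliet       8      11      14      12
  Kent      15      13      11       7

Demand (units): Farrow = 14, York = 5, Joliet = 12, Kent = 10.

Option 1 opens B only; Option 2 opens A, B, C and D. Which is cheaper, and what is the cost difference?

Option 1 is cheaper by 3.

Option 1: {B}: Farrow→B 14·14=196, York→B 10·5=50, Joliet→B 11·12=132, Kent→B 13·10=130. Service 508; fixed 53; total 561.
Option 2: {A, B, C, D}: Farrow→C 5·14=70, York→C 8·5=40, Joliet→A 8·12=96, Kent→D 7·10=70. Service 276; fixed 288; total 564.
Difference: |561 − 564| = 3.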